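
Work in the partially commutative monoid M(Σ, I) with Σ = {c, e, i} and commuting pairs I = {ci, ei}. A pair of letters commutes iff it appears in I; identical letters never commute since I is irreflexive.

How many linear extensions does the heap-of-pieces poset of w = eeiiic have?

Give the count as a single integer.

20

drop 0:e onto floor
drop 1:e onto {0:e}
drop 2:i onto floor
drop 3:i onto {2:i}
drop 4:i onto {3:i}
drop 5:c onto {1:e}
ground layer = {0:e, 2:i}
drop-orders for the pieces not yet dropped (sum over which currently-grounded one goes next):
  1 to go: {4} 1  {5} 1
  2 to go: {1,5} 1  {3,4} 1  {4,5} 2
  3 to go: {0,1,5} 1  {1,4,5} 3  {2,3,4} 1  {3,4,5} 3
  4 to go: {0,1,4,5} 4  {1,3,4,5} 6  {2,3,4,5} 4
  if 0:e drops first: 10 orders
  if 2:i drops first: 10 orders
heap linearizations: 20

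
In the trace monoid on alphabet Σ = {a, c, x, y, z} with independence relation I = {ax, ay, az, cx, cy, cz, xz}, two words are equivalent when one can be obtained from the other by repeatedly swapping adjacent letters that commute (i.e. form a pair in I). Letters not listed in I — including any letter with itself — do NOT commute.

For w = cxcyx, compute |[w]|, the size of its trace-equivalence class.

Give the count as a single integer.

10

drop 0:c onto floor
drop 1:x onto floor
drop 2:c onto {0:c}
drop 3:y onto {1:x}
drop 4:x onto {3:y}
ground layer = {0:c, 1:x}
drop-orders for the pieces not yet dropped (sum over which currently-grounded one goes next):
  1 to go: {2} 1  {4} 1
  2 to go: {0,2} 1  {2,4} 2  {3,4} 1
  3 to go: {0,2,4} 3  {1,3,4} 1  {2,3,4} 3
  if 0:c drops first: 4 orders
  if 1:x drops first: 6 orders
heap linearizations: 10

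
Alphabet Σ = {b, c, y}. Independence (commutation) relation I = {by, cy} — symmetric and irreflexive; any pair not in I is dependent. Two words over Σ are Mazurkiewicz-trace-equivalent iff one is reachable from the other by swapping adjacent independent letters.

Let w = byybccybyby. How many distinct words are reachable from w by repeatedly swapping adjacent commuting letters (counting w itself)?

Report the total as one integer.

462

0(b) covers ∅
1(y) covers ∅
2(y) covers 1:y
3(b) covers 0:b
4(c) covers 3:b
5(c) covers 4:c
6(y) covers 2:y
7(b) covers 5:c
8(y) covers 6:y
9(b) covers 7:b
10(y) covers 8:y
floor of heap: 0:b, 1:y
completions by unplaced set U, small U first (add the entries for U minus each lowest piece of U):
  |U|=1: {9}:1  {10}:1
  |U|=2: {7,9}:1  {8,10}:1  {9,10}:2
  |U|=3: {5,7,9}:1  {6,8,10}:1  {7,9,10}:3  {8,9,10}:3
  |U|=4: {2,6,8,10}:1  {4,5,7,9}:1  {5,7,9,10}:4  {6,8,9,10}:4  {7,8,9,10}:6
  |U|=5: {1,2,6,8,10}:1  {2,6,8,9,10}:5  {3,4,5,7,9}:1  {4,5,7,9,10}:5  {5,7,8,9,10}:10  {6,7,8,9,10}:10
  |U|=6: {0,3,4,5,7,9}:1  {1,2,6,8,9,10}:6  {2,6,7,8,9,10}:15  {3,4,5,7,9,10}:6  {4,5,7,8,9,10}:15  {5,6,7,8,9,10}:20
  |U|=7: {0,3,4,5,7,9,10}:7  {1,2,6,7,8,9,10}:21  {2,5,6,7,8,9,10}:35  {3,4,5,7,8,9,10}:21  {4,5,6,7,8,9,10}:35
  |U|=8: {0,3,4,5,7,8,9,10}:28  {1,2,5,6,7,8,9,10}:56  {2,4,5,6,7,8,9,10}:70  {3,4,5,6,7,8,9,10}:56
  |U|=9: {0,3,4,5,6,7,8,9,10}:84  {1,2,4,5,6,7,8,9,10}:126  {2,3,4,5,6,7,8,9,10}:126
  start at 0(b): 252
  start at 1(y): 210
sum over floor = 462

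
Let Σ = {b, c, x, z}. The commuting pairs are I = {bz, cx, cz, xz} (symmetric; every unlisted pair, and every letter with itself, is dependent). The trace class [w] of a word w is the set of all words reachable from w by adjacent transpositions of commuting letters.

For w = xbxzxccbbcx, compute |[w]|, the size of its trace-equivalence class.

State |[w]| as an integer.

0(x) covers ∅
1(b) covers 0:x
2(x) covers 1:b
3(z) covers ∅
4(x) covers 2:x
5(c) covers 1:b
6(c) covers 5:c
7(b) covers 4:x, 6:c
8(b) covers 7:b
9(c) covers 8:b
10(x) covers 8:b
floor of heap: 0:x, 3:z
completions by unplaced set U, small U first (add the entries for U minus each lowest piece of U):
  |U|=1: {3}:1  {9}:1  {10}:1
  |U|=2: {3,9}:2  {3,10}:2  {9,10}:2
  |U|=3: {3,9,10}:6  {8,9,10}:2
  |U|=4: {3,8,9,10}:8  {7,8,9,10}:2
  |U|=5: {3,7,8,9,10}:10  {4,7,8,9,10}:2  {6,7,8,9,10}:2
  |U|=6: {2,4,7,8,9,10}:2  {3,4,7,8,9,10}:12  {3,6,7,8,9,10}:12  {4,6,7,8,9,10}:4  {5,6,7,8,9,10}:2
  |U|=7: {2,3,4,7,8,9,10}:14  {2,4,6,7,8,9,10}:6  {3,4,6,7,8,9,10}:28  {3,5,6,7,8,9,10}:14  {4,5,6,7,8,9,10}:6
  |U|=8: {2,3,4,6,7,8,9,10}:48  {2,4,5,6,7,8,9,10}:12  {3,4,5,6,7,8,9,10}:48
  |U|=9: {1,2,4,5,6,7,8,9,10}:12  {2,3,4,5,6,7,8,9,10}:108
  start at 0(x): 120
  start at 3(z): 12
sum over floor = 132

132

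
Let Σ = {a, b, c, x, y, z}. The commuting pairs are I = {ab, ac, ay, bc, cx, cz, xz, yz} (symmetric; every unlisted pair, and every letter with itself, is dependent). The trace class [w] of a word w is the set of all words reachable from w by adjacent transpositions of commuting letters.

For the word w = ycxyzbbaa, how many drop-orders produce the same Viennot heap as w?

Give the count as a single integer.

107

piece 0:y — minimal
piece 1:c rests on {0:y}
piece 2:x rests on {0:y}
piece 3:y rests on {1:c, 2:x}
piece 4:z — minimal
piece 5:b rests on {3:y, 4:z}
piece 6:b rests on {5:b}
piece 7:a rests on {2:x, 4:z}
piece 8:a rests on {7:a}
minimal pieces: {0:y, 4:z}
ways to finish when only these pieces remain (= sum over removing one remaining piece with nothing left below it):
  1 left: {6}→1  {8}→1
  2 left: {5,6}→1  {6,8}→2  {7,8}→1
  3 left: {3,5,6}→1  {5,6,8}→3  {6,7,8}→3
  4 left: {1,3,5,6}→1  {3,5,6,8}→4  {5,6,7,8}→6
  5 left: {1,3,5,6,8}→5  {3,5,6,7,8}→10  {4,5,6,7,8}→6
  6 left: {1,3,5,6,7,8}→15  {2,3,5,6,7,8}→10  {3,4,5,6,7,8}→16
  7 left: {1,2,3,5,6,7,8}→25  {1,3,4,5,6,7,8}→31  {2,3,4,5,6,7,8}→26
  placing 0:y first → 82 extensions
  placing 4:z first → 25 extensions
total linear extensions = 107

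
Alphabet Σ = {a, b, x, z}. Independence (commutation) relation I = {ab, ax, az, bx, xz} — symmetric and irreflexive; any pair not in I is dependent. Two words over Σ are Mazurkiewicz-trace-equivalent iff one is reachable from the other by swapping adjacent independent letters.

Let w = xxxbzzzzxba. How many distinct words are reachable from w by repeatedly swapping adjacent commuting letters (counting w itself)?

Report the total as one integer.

2310

piece 0:x — minimal
piece 1:x rests on {0:x}
piece 2:x rests on {1:x}
piece 3:b — minimal
piece 4:z rests on {3:b}
piece 5:z rests on {4:z}
piece 6:z rests on {5:z}
piece 7:z rests on {6:z}
piece 8:x rests on {2:x}
piece 9:b rests on {7:z}
piece 10:a — minimal
minimal pieces: {0:x, 3:b, 10:a}
ways to finish when only these pieces remain (= sum over removing one remaining piece with nothing left below it):
  1 left: {8}→1  {9}→1  {10}→1
  2 left: {2,8}→1  {7,9}→1  {8,9}→2  {8,10}→2  {9,10}→2
  3 left: {1,2,8}→1  {2,8,9}→3  {2,8,10}→3  {6,7,9}→1  {7,8,9}→3  {7,9,10}→3  {8,9,10}→6
  4 left: {0,1,2,8}→1  {1,2,8,9}→4  {1,2,8,10}→4  {2,7,8,9}→6  {2,8,9,10}→12  {5,6,7,9}→1  {6,7,8,9}→4  {6,7,9,10}→4  {7,8,9,10}→12
  5 left: {0,1,2,8,9}→5  {0,1,2,8,10}→5  {1,2,7,8,9}→10  {1,2,8,9,10}→20  {2,6,7,8,9}→10  {2,7,8,9,10}→30  {4,5,6,7,9}→1  {5,6,7,8,9}→5  {5,6,7,9,10}→5  {6,7,8,9,10}→20
  6 left: {0,1,2,7,8,9}→15  {0,1,2,8,9,10}→30  {1,2,6,7,8,9}→20  {1,2,7,8,9,10}→60  {2,5,6,7,8,9}→15  {2,6,7,8,9,10}→60  {3,4,5,6,7,9}→1  {4,5,6,7,8,9}→6  {4,5,6,7,9,10}→6  {5,6,7,8,9,10}→30
  7 left: {0,1,2,6,7,8,9}→35  {0,1,2,7,8,9,10}→105  {1,2,5,6,7,8,9}→35  {1,2,6,7,8,9,10}→140  {2,4,5,6,7,8,9}→21  {2,5,6,7,8,9,10}→105  {3,4,5,6,7,8,9}→7  {3,4,5,6,7,9,10}→7  {4,5,6,7,8,9,10}→42
  8 left: {0,1,2,5,6,7,8,9}→70  {0,1,2,6,7,8,9,10}→280  {1,2,4,5,6,7,8,9}→56  {1,2,5,6,7,8,9,10}→280  {2,3,4,5,6,7,8,9}→28  {2,4,5,6,7,8,9,10}→168  {3,4,5,6,7,8,9,10}→56
  9 left: {0,1,2,4,5,6,7,8,9}→126  {0,1,2,5,6,7,8,9,10}→630  {1,2,3,4,5,6,7,8,9}→84  {1,2,4,5,6,7,8,9,10}→504  {2,3,4,5,6,7,8,9,10}→252
  placing 0:x first → 840 extensions
  placing 3:b first → 1260 extensions
  placing 10:a first → 210 extensions
total linear extensions = 2310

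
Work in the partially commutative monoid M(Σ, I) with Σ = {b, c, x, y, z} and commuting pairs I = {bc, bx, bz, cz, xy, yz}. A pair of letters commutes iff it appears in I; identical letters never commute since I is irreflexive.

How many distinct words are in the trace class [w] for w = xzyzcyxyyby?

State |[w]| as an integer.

199

piece 0:x — minimal
piece 1:z rests on {0:x}
piece 2:y — minimal
piece 3:z rests on {1:z}
piece 4:c rests on {0:x, 2:y}
piece 5:y rests on {4:c}
piece 6:x rests on {3:z, 4:c}
piece 7:y rests on {5:y}
piece 8:y rests on {7:y}
piece 9:b rests on {8:y}
piece 10:y rests on {9:b}
minimal pieces: {0:x, 2:y}
ways to finish when only these pieces remain (= sum over removing one remaining piece with nothing left below it):
  1 left: {6}→1  {10}→1
  2 left: {3,6}→1  {6,10}→2  {9,10}→1
  3 left: {1,3,6}→1  {3,6,10}→3  {6,9,10}→3  {8,9,10}→1
  4 left: {1,3,6,10}→4  {3,6,9,10}→6  {6,8,9,10}→4  {7,8,9,10}→1
  5 left: {1,3,6,9,10}→10  {3,6,8,9,10}→10  {5,7,8,9,10}→1  {6,7,8,9,10}→5
  6 left: {1,3,6,8,9,10}→20  {3,6,7,8,9,10}→15  {5,6,7,8,9,10}→6
  7 left: {1,3,6,7,8,9,10}→35  {3,5,6,7,8,9,10}→21  {4,5,6,7,8,9,10}→6
  8 left: {1,3,5,6,7,8,9,10}→56  {2,4,5,6,7,8,9,10}→6  {3,4,5,6,7,8,9,10}→27
  9 left: {1,3,4,5,6,7,8,9,10}→83  {2,3,4,5,6,7,8,9,10}→33
  placing 0:x first → 116 extensions
  placing 2:y first → 83 extensions
total linear extensions = 199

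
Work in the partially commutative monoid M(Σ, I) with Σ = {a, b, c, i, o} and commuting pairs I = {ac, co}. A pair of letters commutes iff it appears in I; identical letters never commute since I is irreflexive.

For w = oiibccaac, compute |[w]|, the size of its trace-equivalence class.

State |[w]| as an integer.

#0=o has no predecessor
#1=i depends on [0:o]
#2=i depends on [1:i]
#3=b depends on [2:i]
#4=c depends on [3:b]
#5=c depends on [4:c]
#6=a depends on [3:b]
#7=a depends on [6:a]
#8=c depends on [5:c]
sources: [0:o]
N(rest) = Σ N(rest − s) over sources s of rest; N(one piece) = 1:
  size 1 → [7]=1  [8]=1
  size 2 → [5,8]=1  [6,7]=1  [7,8]=2
  size 3 → [4,5,8]=1  [5,7,8]=3  [6,7,8]=3
  size 4 → [4,5,7,8]=4  [5,6,7,8]=6
  size 5 → [4,5,6,7,8]=10
  size 6 → [3,4,5,6,7,8]=10
  size 7 → [2,3,4,5,6,7,8]=10
  first=0(o) contributes 10

10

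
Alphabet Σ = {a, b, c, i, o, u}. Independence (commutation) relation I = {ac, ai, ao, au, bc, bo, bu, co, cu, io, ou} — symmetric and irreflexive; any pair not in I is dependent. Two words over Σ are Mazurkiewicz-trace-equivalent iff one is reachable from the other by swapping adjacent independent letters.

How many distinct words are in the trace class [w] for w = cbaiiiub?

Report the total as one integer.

#0=c has no predecessor
#1=b has no predecessor
#2=a depends on [1:b]
#3=i depends on [0:c, 1:b]
#4=i depends on [3:i]
#5=i depends on [4:i]
#6=u depends on [5:i]
#7=b depends on [2:a, 5:i]
sources: [0:c, 1:b]
N(rest) = Σ N(rest − s) over sources s of rest; N(one piece) = 1:
  size 1 → [6]=1  [7]=1
  size 2 → [2,7]=1  [6,7]=2
  size 3 → [2,6,7]=3  [5,6,7]=2
  size 4 → [2,5,6,7]=5  [4,5,6,7]=2
  size 5 → [2,4,5,6,7]=7  [3,4,5,6,7]=2
  size 6 → [0,3,4,5,6,7]=2  [2,3,4,5,6,7]=9
  first=0(c) contributes 9
  first=1(b) contributes 11
|[w]| = 20

20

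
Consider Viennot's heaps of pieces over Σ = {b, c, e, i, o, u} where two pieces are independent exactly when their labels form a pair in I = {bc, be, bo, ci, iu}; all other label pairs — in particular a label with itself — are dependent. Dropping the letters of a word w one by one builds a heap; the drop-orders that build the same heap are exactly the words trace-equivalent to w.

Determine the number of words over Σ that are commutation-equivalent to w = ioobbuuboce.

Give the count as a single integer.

24

#0=i has no predecessor
#1=o depends on [0:i]
#2=o depends on [1:o]
#3=b depends on [0:i]
#4=b depends on [3:b]
#5=u depends on [2:o, 4:b]
#6=u depends on [5:u]
#7=b depends on [6:u]
#8=o depends on [6:u]
#9=c depends on [8:o]
#10=e depends on [9:c]
sources: [0:i]
N(rest) = Σ N(rest − s) over sources s of rest; N(one piece) = 1:
  size 1 → [7]=1  [10]=1
  size 2 → [7,10]=2  [9,10]=1
  size 3 → [7,9,10]=3  [8,9,10]=1
  size 4 → [7,8,9,10]=4
  size 5 → [6,7,8,9,10]=4
  size 6 → [5,6,7,8,9,10]=4
  size 7 → [2,5,6,7,8,9,10]=4  [4,5,6,7,8,9,10]=4
  size 8 → [1,2,5,6,7,8,9,10]=4  [2,4,5,6,7,8,9,10]=8  [3,4,5,6,7,8,9,10]=4
  size 9 → [1,2,4,5,6,7,8,9,10]=12  [2,3,4,5,6,7,8,9,10]=12
  first=0(i) contributes 24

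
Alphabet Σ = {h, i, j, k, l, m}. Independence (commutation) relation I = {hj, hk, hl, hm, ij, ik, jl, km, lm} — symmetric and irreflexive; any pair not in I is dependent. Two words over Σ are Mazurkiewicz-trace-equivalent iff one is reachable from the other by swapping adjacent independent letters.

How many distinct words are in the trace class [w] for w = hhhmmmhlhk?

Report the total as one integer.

0(h) covers ∅
1(h) covers 0:h
2(h) covers 1:h
3(m) covers ∅
4(m) covers 3:m
5(m) covers 4:m
6(h) covers 2:h
7(l) covers ∅
8(h) covers 6:h
9(k) covers 7:l
floor of heap: 0:h, 3:m, 7:l
completions by unplaced set U, small U first (add the entries for U minus each lowest piece of U):
  |U|=1: {5}:1  {8}:1  {9}:1
  |U|=2: {4,5}:1  {5,8}:2  {5,9}:2  {6,8}:1  {7,9}:1  {8,9}:2
  |U|=3: {2,6,8}:1  {3,4,5}:1  {4,5,8}:3  {4,5,9}:3  {5,6,8}:3  {5,7,9}:3  {5,8,9}:6  {6,8,9}:3  {7,8,9}:3
  |U|=4: {1,2,6,8}:1  {2,5,6,8}:4  {2,6,8,9}:4  {3,4,5,8}:4  {3,4,5,9}:4  {4,5,6,8}:6  {4,5,7,9}:6  {4,5,8,9}:12  {5,6,8,9}:12  {5,7,8,9}:12  {6,7,8,9}:6
  |U|=5: {0,1,2,6,8}:1  {1,2,5,6,8}:5  {1,2,6,8,9}:5  {2,4,5,6,8}:10  {2,5,6,8,9}:20  {2,6,7,8,9}:10  {3,4,5,6,8}:10  {3,4,5,7,9}:10  {3,4,5,8,9}:20  {4,5,6,8,9}:30  {4,5,7,8,9}:30  {5,6,7,8,9}:30
  |U|=6: {0,1,2,5,6,8}:6  {0,1,2,6,8,9}:6  {1,2,4,5,6,8}:15  {1,2,5,6,8,9}:30  {1,2,6,7,8,9}:15  {2,3,4,5,6,8}:20  {2,4,5,6,8,9}:60  {2,5,6,7,8,9}:60  {3,4,5,6,8,9}:60  {3,4,5,7,8,9}:60  {4,5,6,7,8,9}:90
  |U|=7: {0,1,2,4,5,6,8}:21  {0,1,2,5,6,8,9}:42  {0,1,2,6,7,8,9}:21  {1,2,3,4,5,6,8}:35  {1,2,4,5,6,8,9}:105  {1,2,5,6,7,8,9}:105  {2,3,4,5,6,8,9}:140  {2,4,5,6,7,8,9}:210  {3,4,5,6,7,8,9}:210
  |U|=8: {0,1,2,3,4,5,6,8}:56  {0,1,2,4,5,6,8,9}:168  {0,1,2,5,6,7,8,9}:168  {1,2,3,4,5,6,8,9}:280  {1,2,4,5,6,7,8,9}:420  {2,3,4,5,6,7,8,9}:560
  start at 0(h): 1260
  start at 3(m): 756
  start at 7(l): 504
sum over floor = 2520

2520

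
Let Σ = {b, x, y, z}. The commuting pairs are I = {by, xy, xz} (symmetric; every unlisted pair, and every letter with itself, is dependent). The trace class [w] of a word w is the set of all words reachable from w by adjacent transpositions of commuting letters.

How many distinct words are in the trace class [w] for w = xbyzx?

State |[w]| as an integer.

7

0(x) covers ∅
1(b) covers 0:x
2(y) covers ∅
3(z) covers 1:b, 2:y
4(x) covers 1:b
floor of heap: 0:x, 2:y
completions by unplaced set U, small U first (add the entries for U minus each lowest piece of U):
  |U|=1: {3}:1  {4}:1
  |U|=2: {2,3}:1  {3,4}:2
  |U|=3: {1,3,4}:2  {2,3,4}:3
  start at 0(x): 5
  start at 2(y): 2
sum over floor = 7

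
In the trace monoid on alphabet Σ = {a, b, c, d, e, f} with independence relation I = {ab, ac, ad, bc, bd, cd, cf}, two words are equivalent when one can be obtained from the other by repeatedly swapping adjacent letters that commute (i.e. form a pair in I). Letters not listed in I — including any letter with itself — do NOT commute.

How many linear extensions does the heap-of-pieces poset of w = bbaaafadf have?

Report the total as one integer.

20

0(b) covers ∅
1(b) covers 0:b
2(a) covers ∅
3(a) covers 2:a
4(a) covers 3:a
5(f) covers 1:b, 4:a
6(a) covers 5:f
7(d) covers 5:f
8(f) covers 6:a, 7:d
floor of heap: 0:b, 2:a
completions by unplaced set U, small U first (add the entries for U minus each lowest piece of U):
  |U|=1: {8}:1
  |U|=2: {6,8}:1  {7,8}:1
  |U|=3: {6,7,8}:2
  |U|=4: {5,6,7,8}:2
  |U|=5: {1,5,6,7,8}:2  {4,5,6,7,8}:2
  |U|=6: {0,1,5,6,7,8}:2  {1,4,5,6,7,8}:4  {3,4,5,6,7,8}:2
  |U|=7: {0,1,4,5,6,7,8}:6  {1,3,4,5,6,7,8}:6  {2,3,4,5,6,7,8}:2
  start at 0(b): 8
  start at 2(a): 12
sum over floor = 20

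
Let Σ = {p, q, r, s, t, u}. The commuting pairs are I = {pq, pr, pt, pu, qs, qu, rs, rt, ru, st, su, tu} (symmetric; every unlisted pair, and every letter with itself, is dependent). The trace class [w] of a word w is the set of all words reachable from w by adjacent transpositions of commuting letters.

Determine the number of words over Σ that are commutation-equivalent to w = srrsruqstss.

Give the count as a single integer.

2772

#0=s has no predecessor
#1=r has no predecessor
#2=r depends on [1:r]
#3=s depends on [0:s]
#4=r depends on [2:r]
#5=u has no predecessor
#6=q depends on [4:r]
#7=s depends on [3:s]
#8=t depends on [6:q]
#9=s depends on [7:s]
#10=s depends on [9:s]
sources: [0:s, 1:r, 5:u]
N(rest) = Σ N(rest − s) over sources s of rest; N(one piece) = 1:
  size 1 → [5]=1  [8]=1  [10]=1
  size 2 → [5,8]=2  [5,10]=2  [6,8]=1  [8,10]=2  [9,10]=1
  size 3 → [4,6,8]=1  [5,6,8]=3  [5,8,10]=6  [5,9,10]=3  [6,8,10]=3  [7,9,10]=1  [8,9,10]=3
  size 4 → [2,4,6,8]=1  [3,7,9,10]=1  [4,5,6,8]=4  [4,6,8,10]=4  [5,6,8,10]=12  [5,7,9,10]=4  [5,8,9,10]=12  [6,8,9,10]=6  [7,8,9,10]=4
  size 5 → [0,3,7,9,10]=1  [1,2,4,6,8]=1  [2,4,5,6,8]=5  [2,4,6,8,10]=5  [3,5,7,9,10]=5  [3,7,8,9,10]=5  [4,5,6,8,10]=20  [4,6,8,9,10]=10  [5,6,8,9,10]=30  [5,7,8,9,10]=20  [6,7,8,9,10]=10
  size 6 → [0,3,5,7,9,10]=6  [0,3,7,8,9,10]=6  [1,2,4,5,6,8]=6  [1,2,4,6,8,10]=6  [2,4,5,6,8,10]=30  [2,4,6,8,9,10]=15  [3,5,7,8,9,10]=30  [3,6,7,8,9,10]=15  [4,5,6,8,9,10]=60  [4,6,7,8,9,10]=20  [5,6,7,8,9,10]=60
  size 7 → [0,3,5,7,8,9,10]=42  [0,3,6,7,8,9,10]=21  [1,2,4,5,6,8,10]=42  [1,2,4,6,8,9,10]=21  [2,4,5,6,8,9,10]=105  [2,4,6,7,8,9,10]=35  [3,4,6,7,8,9,10]=35  [3,5,6,7,8,9,10]=105  [4,5,6,7,8,9,10]=140
  size 8 → [0,3,4,6,7,8,9,10]=56  [0,3,5,6,7,8,9,10]=168  [1,2,4,5,6,8,9,10]=168  [1,2,4,6,7,8,9,10]=56  [2,3,4,6,7,8,9,10]=70  [2,4,5,6,7,8,9,10]=280  [3,4,5,6,7,8,9,10]=280
  size 9 → [0,2,3,4,6,7,8,9,10]=126  [0,3,4,5,6,7,8,9,10]=504  [1,2,3,4,6,7,8,9,10]=126  [1,2,4,5,6,7,8,9,10]=504  [2,3,4,5,6,7,8,9,10]=630
  first=0(s) contributes 1260
  first=1(r) contributes 1260
  first=5(u) contributes 252
|[w]| = 2772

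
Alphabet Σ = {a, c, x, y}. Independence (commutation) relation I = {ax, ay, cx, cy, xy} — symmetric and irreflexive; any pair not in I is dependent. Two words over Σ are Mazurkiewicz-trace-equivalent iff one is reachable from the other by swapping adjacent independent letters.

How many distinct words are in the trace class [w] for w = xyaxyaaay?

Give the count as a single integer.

drop 0:x onto floor
drop 1:y onto floor
drop 2:a onto floor
drop 3:x onto {0:x}
drop 4:y onto {1:y}
drop 5:a onto {2:a}
drop 6:a onto {5:a}
drop 7:a onto {6:a}
drop 8:y onto {4:y}
ground layer = {0:x, 1:y, 2:a}
drop-orders for the pieces not yet dropped (sum over which currently-grounded one goes next):
  1 to go: {3} 1  {7} 1  {8} 1
  2 to go: {0,3} 1  {3,7} 2  {3,8} 2  {4,8} 1  {6,7} 1  {7,8} 2
  3 to go: {0,3,7} 3  {0,3,8} 3  {1,4,8} 1  {3,4,8} 3  {3,6,7} 3  {3,7,8} 6  {4,7,8} 3  {5,6,7} 1  {6,7,8} 3
  4 to go: {0,3,4,8} 6  {0,3,6,7} 6  {0,3,7,8} 12  {1,3,4,8} 4  {1,4,7,8} 4  {2,5,6,7} 1  {3,4,7,8} 12  {3,5,6,7} 4  {3,6,7,8} 12  {4,6,7,8} 6  {5,6,7,8} 4
  5 to go: {0,1,3,4,8} 10  {0,3,4,7,8} 30  {0,3,5,6,7} 10  {0,3,6,7,8} 30  {1,3,4,7,8} 20  {1,4,6,7,8} 10  {2,3,5,6,7} 5  {2,5,6,7,8} 5  {3,4,6,7,8} 30  {3,5,6,7,8} 20  {4,5,6,7,8} 10
  6 to go: {0,1,3,4,7,8} 60  {0,2,3,5,6,7} 15  {0,3,4,6,7,8} 90  {0,3,5,6,7,8} 60  {1,3,4,6,7,8} 60  {1,4,5,6,7,8} 20  {2,3,5,6,7,8} 30  {2,4,5,6,7,8} 15  {3,4,5,6,7,8} 60
  7 to go: {0,1,3,4,6,7,8} 210  {0,2,3,5,6,7,8} 105  {0,3,4,5,6,7,8} 210  {1,2,4,5,6,7,8} 35  {1,3,4,5,6,7,8} 140  {2,3,4,5,6,7,8} 105
  if 0:x drops first: 280 orders
  if 1:y drops first: 420 orders
  if 2:a drops first: 560 orders
heap linearizations: 1260

1260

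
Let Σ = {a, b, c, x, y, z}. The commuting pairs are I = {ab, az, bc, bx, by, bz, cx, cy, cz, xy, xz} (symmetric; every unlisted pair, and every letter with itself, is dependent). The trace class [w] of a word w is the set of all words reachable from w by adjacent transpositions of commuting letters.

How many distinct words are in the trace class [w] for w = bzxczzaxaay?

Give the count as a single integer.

1848

drop 0:b onto floor
drop 1:z onto floor
drop 2:x onto floor
drop 3:c onto floor
drop 4:z onto {1:z}
drop 5:z onto {4:z}
drop 6:a onto {2:x, 3:c}
drop 7:x onto {6:a}
drop 8:a onto {7:x}
drop 9:a onto {8:a}
drop 10:y onto {5:z, 9:a}
ground layer = {0:b, 1:z, 2:x, 3:c}
drop-orders for the pieces not yet dropped (sum over which currently-grounded one goes next):
  1 to go: {0} 1  {10} 1
  2 to go: {0,10} 2  {5,10} 1  {9,10} 1
  3 to go: {0,5,10} 3  {0,9,10} 3  {4,5,10} 1  {5,9,10} 2  {8,9,10} 1
  4 to go: {0,4,5,10} 4  {0,5,9,10} 8  {0,8,9,10} 4  {1,4,5,10} 1  {4,5,9,10} 3  {5,8,9,10} 3  {7,8,9,10} 1
  5 to go: {0,1,4,5,10} 5  {0,4,5,9,10} 15  {0,5,8,9,10} 15  {0,7,8,9,10} 5  {1,4,5,9,10} 4  {4,5,8,9,10} 6  {5,7,8,9,10} 4  {6,7,8,9,10} 1
  6 to go: {0,1,4,5,9,10} 24  {0,4,5,8,9,10} 36  {0,5,7,8,9,10} 24  {0,6,7,8,9,10} 6  {1,4,5,8,9,10} 10  {2,6,7,8,9,10} 1  {3,6,7,8,9,10} 1  {4,5,7,8,9,10} 10  {5,6,7,8,9,10} 5
  7 to go: {0,1,4,5,8,9,10} 70  {0,2,6,7,8,9,10} 7  {0,3,6,7,8,9,10} 7  {0,4,5,7,8,9,10} 70  {0,5,6,7,8,9,10} 35  {1,4,5,7,8,9,10} 20  {2,3,6,7,8,9,10} 2  {2,5,6,7,8,9,10} 6  {3,5,6,7,8,9,10} 6  {4,5,6,7,8,9,10} 15
  8 to go: {0,1,4,5,7,8,9,10} 160  {0,2,3,6,7,8,9,10} 16  {0,2,5,6,7,8,9,10} 48  {0,3,5,6,7,8,9,10} 48  {0,4,5,6,7,8,9,10} 120  {1,4,5,6,7,8,9,10} 35  {2,3,5,6,7,8,9,10} 14  {2,4,5,6,7,8,9,10} 21  {3,4,5,6,7,8,9,10} 21
  9 to go: {0,1,4,5,6,7,8,9,10} 315  {0,2,3,5,6,7,8,9,10} 126  {0,2,4,5,6,7,8,9,10} 189  {0,3,4,5,6,7,8,9,10} 189  {1,2,4,5,6,7,8,9,10} 56  {1,3,4,5,6,7,8,9,10} 56  {2,3,4,5,6,7,8,9,10} 56
  if 0:b drops first: 168 orders
  if 1:z drops first: 560 orders
  if 2:x drops first: 560 orders
  if 3:c drops first: 560 orders
heap linearizations: 1848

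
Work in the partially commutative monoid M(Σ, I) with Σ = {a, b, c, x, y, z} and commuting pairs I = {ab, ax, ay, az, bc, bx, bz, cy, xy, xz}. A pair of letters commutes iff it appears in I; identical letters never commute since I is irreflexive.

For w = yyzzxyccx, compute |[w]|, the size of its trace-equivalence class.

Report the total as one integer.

21

#0=y has no predecessor
#1=y depends on [0:y]
#2=z depends on [1:y]
#3=z depends on [2:z]
#4=x has no predecessor
#5=y depends on [3:z]
#6=c depends on [3:z, 4:x]
#7=c depends on [6:c]
#8=x depends on [7:c]
sources: [0:y, 4:x]
N(rest) = Σ N(rest − s) over sources s of rest; N(one piece) = 1:
  size 1 → [5]=1  [8]=1
  size 2 → [5,8]=2  [7,8]=1
  size 3 → [5,7,8]=3  [6,7,8]=1
  size 4 → [4,6,7,8]=1  [5,6,7,8]=4
  size 5 → [3,5,6,7,8]=4  [4,5,6,7,8]=5
  size 6 → [2,3,5,6,7,8]=4  [3,4,5,6,7,8]=9
  size 7 → [1,2,3,5,6,7,8]=4  [2,3,4,5,6,7,8]=13
  first=0(y) contributes 17
  first=4(x) contributes 4
|[w]| = 21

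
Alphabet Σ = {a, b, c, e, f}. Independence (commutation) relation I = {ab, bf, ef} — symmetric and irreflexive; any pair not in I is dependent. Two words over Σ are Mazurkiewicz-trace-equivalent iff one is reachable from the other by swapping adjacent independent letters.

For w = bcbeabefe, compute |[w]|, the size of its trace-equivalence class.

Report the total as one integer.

piece 0:b — minimal
piece 1:c rests on {0:b}
piece 2:b rests on {1:c}
piece 3:e rests on {2:b}
piece 4:a rests on {3:e}
piece 5:b rests on {3:e}
piece 6:e rests on {4:a, 5:b}
piece 7:f rests on {4:a}
piece 8:e rests on {6:e}
minimal pieces: {0:b}
ways to finish when only these pieces remain (= sum over removing one remaining piece with nothing left below it):
  1 left: {7}→1  {8}→1
  2 left: {6,8}→1  {7,8}→2
  3 left: {5,6,8}→1  {6,7,8}→3
  4 left: {4,6,7,8}→3  {5,6,7,8}→4
  5 left: {4,5,6,7,8}→7
  6 left: {3,4,5,6,7,8}→7
  7 left: {2,3,4,5,6,7,8}→7
  placing 0:b first → 7 extensions

7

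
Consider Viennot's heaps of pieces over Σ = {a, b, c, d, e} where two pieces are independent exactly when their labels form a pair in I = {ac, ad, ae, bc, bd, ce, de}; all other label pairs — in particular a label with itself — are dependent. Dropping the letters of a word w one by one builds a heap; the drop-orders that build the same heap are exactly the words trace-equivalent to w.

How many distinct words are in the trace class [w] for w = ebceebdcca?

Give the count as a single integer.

0(e) covers ∅
1(b) covers 0:e
2(c) covers ∅
3(e) covers 1:b
4(e) covers 3:e
5(b) covers 4:e
6(d) covers 2:c
7(c) covers 6:d
8(c) covers 7:c
9(a) covers 5:b
floor of heap: 0:e, 2:c
completions by unplaced set U, small U first (add the entries for U minus each lowest piece of U):
  |U|=1: {8}:1  {9}:1
  |U|=2: {5,9}:1  {7,8}:1  {8,9}:2
  |U|=3: {4,5,9}:1  {5,8,9}:3  {6,7,8}:1  {7,8,9}:3
  |U|=4: {2,6,7,8}:1  {3,4,5,9}:1  {4,5,8,9}:4  {5,7,8,9}:6  {6,7,8,9}:4
  |U|=5: {1,3,4,5,9}:1  {2,6,7,8,9}:5  {3,4,5,8,9}:5  {4,5,7,8,9}:10  {5,6,7,8,9}:10
  |U|=6: {0,1,3,4,5,9}:1  {1,3,4,5,8,9}:6  {2,5,6,7,8,9}:15  {3,4,5,7,8,9}:15  {4,5,6,7,8,9}:20
  |U|=7: {0,1,3,4,5,8,9}:7  {1,3,4,5,7,8,9}:21  {2,4,5,6,7,8,9}:35  {3,4,5,6,7,8,9}:35
  |U|=8: {0,1,3,4,5,7,8,9}:28  {1,3,4,5,6,7,8,9}:56  {2,3,4,5,6,7,8,9}:70
  start at 0(e): 126
  start at 2(c): 84
sum over floor = 210

210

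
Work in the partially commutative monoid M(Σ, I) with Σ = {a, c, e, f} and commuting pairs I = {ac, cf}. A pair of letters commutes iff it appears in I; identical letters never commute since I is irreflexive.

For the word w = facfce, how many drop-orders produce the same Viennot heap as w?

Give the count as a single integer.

10

piece 0:f — minimal
piece 1:a rests on {0:f}
piece 2:c — minimal
piece 3:f rests on {1:a}
piece 4:c rests on {2:c}
piece 5:e rests on {3:f, 4:c}
minimal pieces: {0:f, 2:c}
ways to finish when only these pieces remain (= sum over removing one remaining piece with nothing left below it):
  1 left: {5}→1
  2 left: {3,5}→1  {4,5}→1
  3 left: {1,3,5}→1  {2,4,5}→1  {3,4,5}→2
  4 left: {0,1,3,5}→1  {1,3,4,5}→3  {2,3,4,5}→3
  placing 0:f first → 6 extensions
  placing 2:c first → 4 extensions
total linear extensions = 10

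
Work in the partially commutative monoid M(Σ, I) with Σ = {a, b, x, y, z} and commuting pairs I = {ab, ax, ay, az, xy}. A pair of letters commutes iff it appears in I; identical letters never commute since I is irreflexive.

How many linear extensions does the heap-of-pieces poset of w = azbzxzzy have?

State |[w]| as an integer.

8

0(a) covers ∅
1(z) covers ∅
2(b) covers 1:z
3(z) covers 2:b
4(x) covers 3:z
5(z) covers 4:x
6(z) covers 5:z
7(y) covers 6:z
floor of heap: 0:a, 1:z
completions by unplaced set U, small U first (add the entries for U minus each lowest piece of U):
  |U|=1: {0}:1  {7}:1
  |U|=2: {0,7}:2  {6,7}:1
  |U|=3: {0,6,7}:3  {5,6,7}:1
  |U|=4: {0,5,6,7}:4  {4,5,6,7}:1
  |U|=5: {0,4,5,6,7}:5  {3,4,5,6,7}:1
  |U|=6: {0,3,4,5,6,7}:6  {2,3,4,5,6,7}:1
  start at 0(a): 1
  start at 1(z): 7
sum over floor = 8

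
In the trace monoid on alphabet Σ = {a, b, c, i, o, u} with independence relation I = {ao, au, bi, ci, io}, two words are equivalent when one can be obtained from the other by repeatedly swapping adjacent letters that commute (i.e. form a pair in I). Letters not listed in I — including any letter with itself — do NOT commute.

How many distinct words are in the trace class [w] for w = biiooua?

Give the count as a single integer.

29

drop 0:b onto floor
drop 1:i onto floor
drop 2:i onto {1:i}
drop 3:o onto {0:b}
drop 4:o onto {3:o}
drop 5:u onto {2:i, 4:o}
drop 6:a onto {0:b, 2:i}
ground layer = {0:b, 1:i}
drop-orders for the pieces not yet dropped (sum over which currently-grounded one goes next):
  1 to go: {5} 1  {6} 1
  2 to go: {4,5} 1  {5,6} 2
  3 to go: {2,5,6} 2  {3,4,5} 1  {4,5,6} 3
  4 to go: {1,2,5,6} 2  {2,4,5,6} 5  {3,4,5,6} 4
  5 to go: {0,3,4,5,6} 4  {1,2,4,5,6} 7  {2,3,4,5,6} 9
  if 0:b drops first: 16 orders
  if 1:i drops first: 13 orders
heap linearizations: 29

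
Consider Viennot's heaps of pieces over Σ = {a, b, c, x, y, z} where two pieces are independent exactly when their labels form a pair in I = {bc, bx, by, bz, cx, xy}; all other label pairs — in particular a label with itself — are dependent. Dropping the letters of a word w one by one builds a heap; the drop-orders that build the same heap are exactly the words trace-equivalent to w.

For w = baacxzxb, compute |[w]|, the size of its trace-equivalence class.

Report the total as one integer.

#0=b has no predecessor
#1=a depends on [0:b]
#2=a depends on [1:a]
#3=c depends on [2:a]
#4=x depends on [2:a]
#5=z depends on [3:c, 4:x]
#6=x depends on [5:z]
#7=b depends on [2:a]
sources: [0:b]
N(rest) = Σ N(rest − s) over sources s of rest; N(one piece) = 1:
  size 1 → [6]=1  [7]=1
  size 2 → [5,6]=1  [6,7]=2
  size 3 → [3,5,6]=1  [4,5,6]=1  [5,6,7]=3
  size 4 → [3,4,5,6]=2  [3,5,6,7]=4  [4,5,6,7]=4
  size 5 → [3,4,5,6,7]=10
  size 6 → [2,3,4,5,6,7]=10
  first=0(b) contributes 10

10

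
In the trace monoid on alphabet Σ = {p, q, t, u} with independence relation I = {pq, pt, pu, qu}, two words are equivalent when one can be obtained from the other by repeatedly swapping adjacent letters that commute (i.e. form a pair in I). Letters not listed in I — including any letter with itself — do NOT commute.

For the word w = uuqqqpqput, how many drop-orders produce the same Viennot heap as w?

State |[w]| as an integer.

1575

drop 0:u onto floor
drop 1:u onto {0:u}
drop 2:q onto floor
drop 3:q onto {2:q}
drop 4:q onto {3:q}
drop 5:p onto floor
drop 6:q onto {4:q}
drop 7:p onto {5:p}
drop 8:u onto {1:u}
drop 9:t onto {6:q, 8:u}
ground layer = {0:u, 2:q, 5:p}
drop-orders for the pieces not yet dropped (sum over which currently-grounded one goes next):
  1 to go: {7} 1  {9} 1
  2 to go: {5,7} 1  {6,9} 1  {7,9} 2  {8,9} 1
  3 to go: {1,8,9} 1  {4,6,9} 1  {5,7,9} 3  {6,7,9} 3  {6,8,9} 2  {7,8,9} 3
  4 to go: {0,1,8,9} 1  {1,6,8,9} 3  {1,7,8,9} 4  {3,4,6,9} 1  {4,6,7,9} 4  {4,6,8,9} 3  {5,6,7,9} 6  {5,7,8,9} 6  {6,7,8,9} 8
  5 to go: {0,1,6,8,9} 4  {0,1,7,8,9} 5  {1,4,6,8,9} 6  {1,5,7,8,9} 10  {1,6,7,8,9} 15  {2,3,4,6,9} 1  {3,4,6,7,9} 5  {3,4,6,8,9} 4  {4,5,6,7,9} 10  {4,6,7,8,9} 15  {5,6,7,8,9} 20
  6 to go: {0,1,4,6,8,9} 10  {0,1,5,7,8,9} 15  {0,1,6,7,8,9} 24  {1,3,4,6,8,9} 10  {1,4,6,7,8,9} 36  {1,5,6,7,8,9} 45  {2,3,4,6,7,9} 6  {2,3,4,6,8,9} 5  {3,4,5,6,7,9} 15  {3,4,6,7,8,9} 24  {4,5,6,7,8,9} 45
  7 to go: {0,1,3,4,6,8,9} 20  {0,1,4,6,7,8,9} 70  {0,1,5,6,7,8,9} 84  {1,2,3,4,6,8,9} 15  {1,3,4,6,7,8,9} 70  {1,4,5,6,7,8,9} 126  {2,3,4,5,6,7,9} 21  {2,3,4,6,7,8,9} 35  {3,4,5,6,7,8,9} 84
  8 to go: {0,1,2,3,4,6,8,9} 35  {0,1,3,4,6,7,8,9} 160  {0,1,4,5,6,7,8,9} 280  {1,2,3,4,6,7,8,9} 120  {1,3,4,5,6,7,8,9} 280  {2,3,4,5,6,7,8,9} 140
  if 0:u drops first: 540 orders
  if 2:q drops first: 720 orders
  if 5:p drops first: 315 orders
heap linearizations: 1575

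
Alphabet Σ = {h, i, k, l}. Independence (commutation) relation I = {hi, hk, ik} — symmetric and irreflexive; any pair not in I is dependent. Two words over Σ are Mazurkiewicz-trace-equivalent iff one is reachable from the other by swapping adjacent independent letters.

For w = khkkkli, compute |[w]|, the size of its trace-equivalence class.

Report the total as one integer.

#0=k has no predecessor
#1=h has no predecessor
#2=k depends on [0:k]
#3=k depends on [2:k]
#4=k depends on [3:k]
#5=l depends on [1:h, 4:k]
#6=i depends on [5:l]
sources: [0:k, 1:h]
N(rest) = Σ N(rest − s) over sources s of rest; N(one piece) = 1:
  size 1 → [6]=1
  size 2 → [5,6]=1
  size 3 → [1,5,6]=1  [4,5,6]=1
  size 4 → [1,4,5,6]=2  [3,4,5,6]=1
  size 5 → [1,3,4,5,6]=3  [2,3,4,5,6]=1
  first=0(k) contributes 4
  first=1(h) contributes 1
|[w]| = 5

5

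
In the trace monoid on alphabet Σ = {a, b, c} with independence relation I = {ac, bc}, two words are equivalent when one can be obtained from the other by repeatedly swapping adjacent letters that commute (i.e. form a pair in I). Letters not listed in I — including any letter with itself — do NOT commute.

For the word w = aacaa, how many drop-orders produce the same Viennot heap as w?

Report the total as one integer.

5

0(a) covers ∅
1(a) covers 0:a
2(c) covers ∅
3(a) covers 1:a
4(a) covers 3:a
floor of heap: 0:a, 2:c
completions by unplaced set U, small U first (add the entries for U minus each lowest piece of U):
  |U|=1: {2}:1  {4}:1
  |U|=2: {2,4}:2  {3,4}:1
  |U|=3: {1,3,4}:1  {2,3,4}:3
  start at 0(a): 4
  start at 2(c): 1
sum over floor = 5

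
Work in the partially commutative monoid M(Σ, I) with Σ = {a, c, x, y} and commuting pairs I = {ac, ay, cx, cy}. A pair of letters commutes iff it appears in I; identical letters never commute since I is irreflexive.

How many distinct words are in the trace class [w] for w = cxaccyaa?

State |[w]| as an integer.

drop 0:c onto floor
drop 1:x onto floor
drop 2:a onto {1:x}
drop 3:c onto {0:c}
drop 4:c onto {3:c}
drop 5:y onto {1:x}
drop 6:a onto {2:a}
drop 7:a onto {6:a}
ground layer = {0:c, 1:x}
drop-orders for the pieces not yet dropped (sum over which currently-grounded one goes next):
  1 to go: {4} 1  {5} 1  {7} 1
  2 to go: {3,4} 1  {4,5} 2  {4,7} 2  {5,7} 2  {6,7} 1
  3 to go: {0,3,4} 1  {2,6,7} 1  {3,4,5} 3  {3,4,7} 3  {4,5,7} 6  {4,6,7} 3  {5,6,7} 3
  4 to go: {0,3,4,5} 4  {0,3,4,7} 4  {2,4,6,7} 4  {2,5,6,7} 4  {3,4,5,7} 12  {3,4,6,7} 6  {4,5,6,7} 12
  5 to go: {0,3,4,5,7} 20  {0,3,4,6,7} 10  {1,2,5,6,7} 4  {2,3,4,6,7} 10  {2,4,5,6,7} 20  {3,4,5,6,7} 30
  6 to go: {0,2,3,4,6,7} 20  {0,3,4,5,6,7} 60  {1,2,4,5,6,7} 24  {2,3,4,5,6,7} 60
  if 0:c drops first: 84 orders
  if 1:x drops first: 140 orders
heap linearizations: 224

224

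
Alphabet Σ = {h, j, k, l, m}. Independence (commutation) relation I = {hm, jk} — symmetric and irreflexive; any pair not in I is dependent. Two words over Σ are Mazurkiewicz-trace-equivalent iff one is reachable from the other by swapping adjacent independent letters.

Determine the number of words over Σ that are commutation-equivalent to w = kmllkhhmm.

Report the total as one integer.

0(k) covers ∅
1(m) covers 0:k
2(l) covers 1:m
3(l) covers 2:l
4(k) covers 3:l
5(h) covers 4:k
6(h) covers 5:h
7(m) covers 4:k
8(m) covers 7:m
floor of heap: 0:k
completions by unplaced set U, small U first (add the entries for U minus each lowest piece of U):
  |U|=1: {6}:1  {8}:1
  |U|=2: {5,6}:1  {6,8}:2  {7,8}:1
  |U|=3: {5,6,8}:3  {6,7,8}:3
  |U|=4: {5,6,7,8}:6
  |U|=5: {4,5,6,7,8}:6
  |U|=6: {3,4,5,6,7,8}:6
  |U|=7: {2,3,4,5,6,7,8}:6
  start at 0(k): 6

6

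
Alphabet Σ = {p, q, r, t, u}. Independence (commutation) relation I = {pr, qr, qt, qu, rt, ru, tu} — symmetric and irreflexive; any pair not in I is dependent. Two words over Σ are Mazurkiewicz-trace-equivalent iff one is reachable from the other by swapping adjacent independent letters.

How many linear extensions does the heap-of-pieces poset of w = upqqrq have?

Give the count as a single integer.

6

drop 0:u onto floor
drop 1:p onto {0:u}
drop 2:q onto {1:p}
drop 3:q onto {2:q}
drop 4:r onto floor
drop 5:q onto {3:q}
ground layer = {0:u, 4:r}
drop-orders for the pieces not yet dropped (sum over which currently-grounded one goes next):
  1 to go: {4} 1  {5} 1
  2 to go: {3,5} 1  {4,5} 2
  3 to go: {2,3,5} 1  {3,4,5} 3
  4 to go: {1,2,3,5} 1  {2,3,4,5} 4
  if 0:u drops first: 5 orders
  if 4:r drops first: 1 orders
heap linearizations: 6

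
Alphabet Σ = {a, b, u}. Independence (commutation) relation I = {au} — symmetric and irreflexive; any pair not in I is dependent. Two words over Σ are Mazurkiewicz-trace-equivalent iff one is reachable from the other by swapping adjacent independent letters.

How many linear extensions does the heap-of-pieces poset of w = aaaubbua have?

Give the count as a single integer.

#0=a has no predecessor
#1=a depends on [0:a]
#2=a depends on [1:a]
#3=u has no predecessor
#4=b depends on [2:a, 3:u]
#5=b depends on [4:b]
#6=u depends on [5:b]
#7=a depends on [5:b]
sources: [0:a, 3:u]
N(rest) = Σ N(rest − s) over sources s of rest; N(one piece) = 1:
  size 1 → [6]=1  [7]=1
  size 2 → [6,7]=2
  size 3 → [5,6,7]=2
  size 4 → [4,5,6,7]=2
  size 5 → [2,4,5,6,7]=2  [3,4,5,6,7]=2
  size 6 → [1,2,4,5,6,7]=2  [2,3,4,5,6,7]=4
  first=0(a) contributes 6
  first=3(u) contributes 2
|[w]| = 8

8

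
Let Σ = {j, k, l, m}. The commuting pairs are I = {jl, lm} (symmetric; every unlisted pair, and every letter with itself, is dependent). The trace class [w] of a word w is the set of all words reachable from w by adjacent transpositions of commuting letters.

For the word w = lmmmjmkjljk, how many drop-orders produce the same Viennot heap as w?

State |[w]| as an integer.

18

drop 0:l onto floor
drop 1:m onto floor
drop 2:m onto {1:m}
drop 3:m onto {2:m}
drop 4:j onto {3:m}
drop 5:m onto {4:j}
drop 6:k onto {0:l, 5:m}
drop 7:j onto {6:k}
drop 8:l onto {6:k}
drop 9:j onto {7:j}
drop 10:k onto {8:l, 9:j}
ground layer = {0:l, 1:m}
drop-orders for the pieces not yet dropped (sum over which currently-grounded one goes next):
  1 to go: {10} 1
  2 to go: {8,10} 1  {9,10} 1
  3 to go: {7,9,10} 1  {8,9,10} 2
  4 to go: {7,8,9,10} 3
  5 to go: {6,7,8,9,10} 3
  6 to go: {0,6,7,8,9,10} 3  {5,6,7,8,9,10} 3
  7 to go: {0,5,6,7,8,9,10} 6  {4,5,6,7,8,9,10} 3
  8 to go: {0,4,5,6,7,8,9,10} 9  {3,4,5,6,7,8,9,10} 3
  9 to go: {0,3,4,5,6,7,8,9,10} 12  {2,3,4,5,6,7,8,9,10} 3
  if 0:l drops first: 3 orders
  if 1:m drops first: 15 orders
heap linearizations: 18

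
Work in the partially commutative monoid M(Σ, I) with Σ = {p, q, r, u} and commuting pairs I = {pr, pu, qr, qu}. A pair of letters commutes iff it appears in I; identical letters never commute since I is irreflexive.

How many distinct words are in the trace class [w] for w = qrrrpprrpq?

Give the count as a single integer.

drop 0:q onto floor
drop 1:r onto floor
drop 2:r onto {1:r}
drop 3:r onto {2:r}
drop 4:p onto {0:q}
drop 5:p onto {4:p}
drop 6:r onto {3:r}
drop 7:r onto {6:r}
drop 8:p onto {5:p}
drop 9:q onto {8:p}
ground layer = {0:q, 1:r}
drop-orders for the pieces not yet dropped (sum over which currently-grounded one goes next):
  1 to go: {7} 1  {9} 1
  2 to go: {6,7} 1  {7,9} 2  {8,9} 1
  3 to go: {3,6,7} 1  {5,8,9} 1  {6,7,9} 3  {7,8,9} 3
  4 to go: {2,3,6,7} 1  {3,6,7,9} 4  {4,5,8,9} 1  {5,7,8,9} 4  {6,7,8,9} 6
  5 to go: {0,4,5,8,9} 1  {1,2,3,6,7} 1  {2,3,6,7,9} 5  {3,6,7,8,9} 10  {4,5,7,8,9} 5  {5,6,7,8,9} 10
  6 to go: {0,4,5,7,8,9} 6  {1,2,3,6,7,9} 6  {2,3,6,7,8,9} 15  {3,5,6,7,8,9} 20  {4,5,6,7,8,9} 15
  7 to go: {0,4,5,6,7,8,9} 21  {1,2,3,6,7,8,9} 21  {2,3,5,6,7,8,9} 35  {3,4,5,6,7,8,9} 35
  8 to go: {0,3,4,5,6,7,8,9} 56  {1,2,3,5,6,7,8,9} 56  {2,3,4,5,6,7,8,9} 70
  if 0:q drops first: 126 orders
  if 1:r drops first: 126 orders
heap linearizations: 252

252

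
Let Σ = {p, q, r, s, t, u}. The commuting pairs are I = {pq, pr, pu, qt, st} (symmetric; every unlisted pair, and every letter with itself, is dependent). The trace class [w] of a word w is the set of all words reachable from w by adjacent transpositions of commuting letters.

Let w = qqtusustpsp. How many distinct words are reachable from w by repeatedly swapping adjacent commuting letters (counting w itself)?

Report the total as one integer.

6

#0=q has no predecessor
#1=q depends on [0:q]
#2=t has no predecessor
#3=u depends on [1:q, 2:t]
#4=s depends on [3:u]
#5=u depends on [4:s]
#6=s depends on [5:u]
#7=t depends on [5:u]
#8=p depends on [6:s, 7:t]
#9=s depends on [8:p]
#10=p depends on [9:s]
sources: [0:q, 2:t]
N(rest) = Σ N(rest − s) over sources s of rest; N(one piece) = 1:
  size 1 → [10]=1
  size 2 → [9,10]=1
  size 3 → [8,9,10]=1
  size 4 → [6,8,9,10]=1  [7,8,9,10]=1
  size 5 → [6,7,8,9,10]=2
  size 6 → [5,6,7,8,9,10]=2
  size 7 → [4,5,6,7,8,9,10]=2
  size 8 → [3,4,5,6,7,8,9,10]=2
  size 9 → [1,3,4,5,6,7,8,9,10]=2  [2,3,4,5,6,7,8,9,10]=2
  first=0(q) contributes 4
  first=2(t) contributes 2
|[w]| = 6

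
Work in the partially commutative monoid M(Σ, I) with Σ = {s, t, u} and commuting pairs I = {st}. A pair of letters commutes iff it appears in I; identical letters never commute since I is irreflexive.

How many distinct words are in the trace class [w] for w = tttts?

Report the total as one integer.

5

drop 0:t onto floor
drop 1:t onto {0:t}
drop 2:t onto {1:t}
drop 3:t onto {2:t}
drop 4:s onto floor
ground layer = {0:t, 4:s}
drop-orders for the pieces not yet dropped (sum over which currently-grounded one goes next):
  1 to go: {3} 1  {4} 1
  2 to go: {2,3} 1  {3,4} 2
  3 to go: {1,2,3} 1  {2,3,4} 3
  if 0:t drops first: 4 orders
  if 4:s drops first: 1 orders
heap linearizations: 5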